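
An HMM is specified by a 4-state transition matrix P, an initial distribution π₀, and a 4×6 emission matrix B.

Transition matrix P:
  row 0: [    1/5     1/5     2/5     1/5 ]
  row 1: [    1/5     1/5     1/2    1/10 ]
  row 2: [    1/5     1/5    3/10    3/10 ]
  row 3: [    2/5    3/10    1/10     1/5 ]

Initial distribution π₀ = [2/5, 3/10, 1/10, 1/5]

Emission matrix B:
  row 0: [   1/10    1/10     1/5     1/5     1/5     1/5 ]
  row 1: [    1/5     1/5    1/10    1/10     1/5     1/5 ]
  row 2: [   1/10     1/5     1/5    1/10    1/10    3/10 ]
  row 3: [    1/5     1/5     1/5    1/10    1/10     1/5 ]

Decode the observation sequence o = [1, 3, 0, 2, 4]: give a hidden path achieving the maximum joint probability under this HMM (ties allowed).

t=0: δ = [4.000e-02, 6.000e-02, 2.000e-02, 4.000e-02]  (obs o_0=1)
t=1: δ = [3.200e-03, 1.200e-03, 3.000e-03, 8.000e-04]  ψ = [3, 1, 1, 0]  (obs o_1=3)
t=2: δ = [6.400e-05, 1.280e-04, 1.280e-04, 1.800e-04]  ψ = [0, 0, 0, 2]  (obs o_2=0)
t=3: δ = [1.440e-05, 5.400e-06, 1.280e-05, 7.680e-06]  ψ = [3, 3, 1, 2]  (obs o_3=2)
t=4: δ = [6.144e-07, 5.760e-07, 5.760e-07, 3.840e-07]  ψ = [3, 0, 0, 2]  (obs o_4=4)
backtrack: best end state = 0; path = [3, 0, 2, 3, 0]

path = [3, 0, 2, 3, 0]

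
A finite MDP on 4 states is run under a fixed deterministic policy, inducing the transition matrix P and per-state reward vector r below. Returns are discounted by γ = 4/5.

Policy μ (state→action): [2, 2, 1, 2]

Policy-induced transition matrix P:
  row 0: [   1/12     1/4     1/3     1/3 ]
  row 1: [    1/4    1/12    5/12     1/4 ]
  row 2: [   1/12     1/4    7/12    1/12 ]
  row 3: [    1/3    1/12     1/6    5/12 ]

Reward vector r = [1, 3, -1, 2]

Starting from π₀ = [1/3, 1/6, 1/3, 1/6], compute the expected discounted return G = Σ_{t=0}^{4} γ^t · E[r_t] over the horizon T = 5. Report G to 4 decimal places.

G = 2.7086

t=0: π = [0.3333, 0.1667, 0.3333, 0.1667], E[r] = 0.8333, γ^t·E[r] = 0.833333, running G = 0.833333
t=1: π = [0.1528, 0.1944, 0.4028, 0.2500], E[r] = 0.8333, γ^t·E[r] = 0.666667, running G = 1.500000
t=2: π = [0.1782, 0.1759, 0.4086, 0.2373], E[r] = 0.7720, γ^t·E[r] = 0.494074, running G = 1.994074
t=3: π = [0.1720, 0.1811, 0.4106, 0.2363], E[r] = 0.7774, γ^t·E[r] = 0.398025, running G = 2.392099
t=4: π = [0.1726, 0.1804, 0.4117, 0.2353], E[r] = 0.7728, γ^t·E[r] = 0.316520, running G = 2.708619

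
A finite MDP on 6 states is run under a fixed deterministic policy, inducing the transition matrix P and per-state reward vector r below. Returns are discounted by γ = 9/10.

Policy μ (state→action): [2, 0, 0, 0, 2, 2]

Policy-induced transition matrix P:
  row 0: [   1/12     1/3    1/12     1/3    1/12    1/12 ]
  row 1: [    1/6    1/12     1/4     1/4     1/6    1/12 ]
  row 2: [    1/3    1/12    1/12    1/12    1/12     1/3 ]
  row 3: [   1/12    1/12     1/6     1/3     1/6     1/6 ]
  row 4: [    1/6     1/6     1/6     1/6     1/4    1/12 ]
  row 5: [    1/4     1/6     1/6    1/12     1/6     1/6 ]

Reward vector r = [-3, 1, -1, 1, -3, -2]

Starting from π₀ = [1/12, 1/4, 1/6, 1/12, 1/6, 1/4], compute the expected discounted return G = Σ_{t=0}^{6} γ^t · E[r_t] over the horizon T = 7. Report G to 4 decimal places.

t=0: π = [0.0833, 0.2500, 0.1667, 0.0833, 0.1667, 0.2500], E[r] = -1.0833, γ^t·E[r] = -1.083333, running G = -1.083333
t=1: π = [0.2014, 0.1389, 0.1667, 0.1806, 0.1597, 0.1528], E[r] = -1.2361, γ^t·E[r] = -1.112500, running G = -2.195833
t=2: π = [0.1753, 0.1597, 0.1476, 0.2153, 0.1493, 0.1528], E[r] = -1.0521, γ^t·E[r] = -0.852188, running G = -3.048021
t=3: π = [0.1714, 0.1523, 0.1531, 0.2201, 0.1522, 0.1509], E[r] = -1.0534, γ^t·E[r] = -0.767918, running G = -3.815939
t=4: π = [0.1721, 0.1515, 0.1523, 0.2193, 0.1523, 0.1525], E[r] = -1.0599, γ^t·E[r] = -0.695413, running G = -4.511352
t=5: π = [0.1721, 0.1518, 0.1523, 0.2191, 0.1523, 0.1524], E[r] = -1.0596, γ^t·E[r] = -0.625657, running G = -5.137010
t=6: π = [0.1721, 0.1518, 0.1523, 0.2191, 0.1523, 0.1524], E[r] = -1.0595, γ^t·E[r] = -0.563052, running G = -5.700061

G = -5.7001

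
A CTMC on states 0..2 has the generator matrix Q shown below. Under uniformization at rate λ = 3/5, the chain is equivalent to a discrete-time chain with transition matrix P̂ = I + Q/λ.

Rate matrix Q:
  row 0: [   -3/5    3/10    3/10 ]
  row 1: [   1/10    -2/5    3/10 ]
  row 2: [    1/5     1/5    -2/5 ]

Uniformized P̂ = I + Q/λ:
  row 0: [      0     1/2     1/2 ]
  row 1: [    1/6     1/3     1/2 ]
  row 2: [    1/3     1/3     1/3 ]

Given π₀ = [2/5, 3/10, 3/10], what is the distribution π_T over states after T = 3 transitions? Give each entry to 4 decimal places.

t=0: π = [0.4000, 0.3000, 0.3000]
t=1: π = [0.1500, 0.4000, 0.4500]
t=2: π = [0.2167, 0.3583, 0.4250]
t=3: π = [0.2014, 0.3694, 0.4292]

π = [0.2014, 0.3694, 0.4292]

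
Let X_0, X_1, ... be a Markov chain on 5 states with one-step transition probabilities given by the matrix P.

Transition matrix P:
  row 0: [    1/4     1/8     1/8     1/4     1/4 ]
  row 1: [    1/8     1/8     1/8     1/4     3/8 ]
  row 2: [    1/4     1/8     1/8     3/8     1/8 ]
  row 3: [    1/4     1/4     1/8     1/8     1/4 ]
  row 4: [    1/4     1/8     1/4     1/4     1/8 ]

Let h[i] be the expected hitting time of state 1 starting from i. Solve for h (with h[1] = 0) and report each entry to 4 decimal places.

First-step conditioning: h[1] = 0; for i ≠ 1, h[i] = 1 + Σ_k P[i][k]·h[k].
  h[0] = 1 + 1/4·h[0] + 1/8·h[2] + 1/4·h[3] + 1/4·h[4]
  h[2] = 1 + 1/4·h[0] + 1/8·h[2] + 3/8·h[3] + 1/8·h[4]
  h[3] = 1 + 1/4·h[0] + 1/8·h[2] + 1/8·h[3] + 1/4·h[4]
  h[4] = 1 + 1/4·h[0] + 1/4·h[2] + 1/4·h[3] + 1/8·h[4]
Solving the 4×4 linear system over states ≠ 1 gives exactly h = [2628/407, 0, 2592/407, 2336/407, 2624/407] (h[1] = 0 is the target).

h = [6.4570, 0.0000, 6.3686, 5.7396, 6.4472]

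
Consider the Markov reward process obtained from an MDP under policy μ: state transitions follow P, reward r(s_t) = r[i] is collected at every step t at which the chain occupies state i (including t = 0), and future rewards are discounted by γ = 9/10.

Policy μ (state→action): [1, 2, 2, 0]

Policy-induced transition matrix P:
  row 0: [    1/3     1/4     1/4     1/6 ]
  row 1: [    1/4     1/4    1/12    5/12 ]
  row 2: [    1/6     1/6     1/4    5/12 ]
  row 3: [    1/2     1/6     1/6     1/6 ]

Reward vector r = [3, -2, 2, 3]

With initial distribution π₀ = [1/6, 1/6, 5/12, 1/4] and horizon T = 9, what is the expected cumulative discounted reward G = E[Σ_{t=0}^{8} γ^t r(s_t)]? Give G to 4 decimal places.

t=0: π = [0.1667, 0.1667, 0.4167, 0.2500], E[r] = 1.7500, γ^t·E[r] = 1.750000, running G = 1.750000
t=1: π = [0.2917, 0.1944, 0.2014, 0.3125], E[r] = 1.8264, γ^t·E[r] = 1.643750, running G = 3.393750
t=2: π = [0.3356, 0.2072, 0.1916, 0.2656], E[r] = 1.7726, γ^t·E[r] = 1.435781, running G = 4.829531
t=3: π = [0.3284, 0.2119, 0.1933, 0.2663], E[r] = 1.7472, γ^t·E[r] = 1.273676, running G = 6.103207
t=4: π = [0.3278, 0.2117, 0.1925, 0.2680], E[r] = 1.7490, γ^t·E[r] = 1.147550, running G = 7.250757
t=5: π = [0.3283, 0.2116, 0.1924, 0.2677], E[r] = 1.7495, γ^t·E[r] = 1.033046, running G = 8.283804
t=6: π = [0.3283, 0.2117, 0.1924, 0.2677], E[r] = 1.7493, γ^t·E[r] = 0.929644, running G = 9.213447
t=7: π = [0.3282, 0.2117, 0.1924, 0.2677], E[r] = 1.7493, γ^t·E[r] = 0.836678, running G = 10.050125
t=8: π = [0.3282, 0.2117, 0.1924, 0.2677], E[r] = 1.7493, γ^t·E[r] = 0.753014, running G = 10.803139

G = 10.8031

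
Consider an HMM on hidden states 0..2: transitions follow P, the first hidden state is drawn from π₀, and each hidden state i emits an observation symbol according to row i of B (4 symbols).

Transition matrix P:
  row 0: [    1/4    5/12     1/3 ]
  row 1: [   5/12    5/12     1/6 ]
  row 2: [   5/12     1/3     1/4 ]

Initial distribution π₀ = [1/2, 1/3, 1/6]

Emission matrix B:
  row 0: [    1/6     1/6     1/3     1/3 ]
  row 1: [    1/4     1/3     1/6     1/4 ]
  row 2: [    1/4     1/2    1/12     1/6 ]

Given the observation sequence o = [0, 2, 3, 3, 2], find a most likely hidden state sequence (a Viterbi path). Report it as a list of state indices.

t=0: δ = [8.333e-02, 8.333e-02, 4.167e-02]  (obs o_0=0)
t=1: δ = [1.157e-02, 5.787e-03, 2.315e-03]  ψ = [1, 0, 0]  (obs o_1=2)
t=2: δ = [9.645e-04, 1.206e-03, 6.430e-04]  ψ = [0, 0, 0]  (obs o_2=3)
t=3: δ = [1.674e-04, 1.256e-04, 5.358e-05]  ψ = [1, 1, 0]  (obs o_3=3)
t=4: δ = [1.744e-05, 1.163e-05, 4.651e-06]  ψ = [1, 0, 0]  (obs o_4=2)
backtrack: best end state = 0; path = [1, 0, 1, 1, 0]

path = [1, 0, 1, 1, 0]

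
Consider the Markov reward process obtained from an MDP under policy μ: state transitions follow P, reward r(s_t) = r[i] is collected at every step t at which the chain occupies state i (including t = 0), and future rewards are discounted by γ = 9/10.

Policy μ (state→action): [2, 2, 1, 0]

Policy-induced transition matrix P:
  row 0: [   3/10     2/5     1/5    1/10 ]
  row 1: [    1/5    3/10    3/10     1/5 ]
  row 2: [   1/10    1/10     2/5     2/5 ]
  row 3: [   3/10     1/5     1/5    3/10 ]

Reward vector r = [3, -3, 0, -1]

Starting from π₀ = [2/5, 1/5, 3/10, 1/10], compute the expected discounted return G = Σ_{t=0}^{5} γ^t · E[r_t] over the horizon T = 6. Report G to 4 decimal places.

t=0: π = [0.4000, 0.2000, 0.3000, 0.1000], E[r] = 0.5000, γ^t·E[r] = 0.500000, running G = 0.500000
t=1: π = [0.2200, 0.2700, 0.2800, 0.2300], E[r] = -0.3800, γ^t·E[r] = -0.342000, running G = 0.158000
t=2: π = [0.2170, 0.2430, 0.2830, 0.2570], E[r] = -0.3350, γ^t·E[r] = -0.271350, running G = -0.113350
t=3: π = [0.2191, 0.2394, 0.2809, 0.2606], E[r] = -0.3215, γ^t·E[r] = -0.234374, running G = -0.347724
t=4: π = [0.2199, 0.2397, 0.2801, 0.2603], E[r] = -0.3197, γ^t·E[r] = -0.209755, running G = -0.557479
t=5: π = [0.2200, 0.2399, 0.2800, 0.2601], E[r] = -0.3198, γ^t·E[r] = -0.188859, running G = -0.746338

G = -0.7463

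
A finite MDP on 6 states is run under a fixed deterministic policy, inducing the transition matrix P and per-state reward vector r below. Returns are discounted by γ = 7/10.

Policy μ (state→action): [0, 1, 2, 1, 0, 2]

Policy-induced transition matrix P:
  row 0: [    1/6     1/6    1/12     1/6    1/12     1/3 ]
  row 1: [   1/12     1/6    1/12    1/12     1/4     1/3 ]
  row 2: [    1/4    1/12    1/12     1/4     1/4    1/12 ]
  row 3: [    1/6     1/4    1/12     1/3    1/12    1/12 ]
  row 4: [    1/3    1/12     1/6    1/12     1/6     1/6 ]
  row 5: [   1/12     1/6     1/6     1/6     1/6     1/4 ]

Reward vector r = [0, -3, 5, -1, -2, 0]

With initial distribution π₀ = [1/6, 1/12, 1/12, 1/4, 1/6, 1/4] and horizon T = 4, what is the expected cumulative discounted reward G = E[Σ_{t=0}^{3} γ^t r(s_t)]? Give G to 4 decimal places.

G = -1.0403

t=0: π = [0.1667, 0.0833, 0.0833, 0.2500, 0.1667, 0.2500], E[r] = -0.4167, γ^t·E[r] = -0.416667, running G = -0.416667
t=1: π = [0.1736, 0.1667, 0.1181, 0.1944, 0.1458, 0.2014], E[r] = -0.3958, γ^t·E[r] = -0.277083, running G = -0.693750
t=2: π = [0.1701, 0.1609, 0.1123, 0.1829, 0.1597, 0.2141], E[r] = -0.4236, γ^t·E[r] = -0.207569, running G = -0.901319
t=3: π = [0.1714, 0.1592, 0.1145, 0.1798, 0.1600, 0.2151], E[r] = -0.4051, γ^t·E[r] = -0.138947, running G = -1.040266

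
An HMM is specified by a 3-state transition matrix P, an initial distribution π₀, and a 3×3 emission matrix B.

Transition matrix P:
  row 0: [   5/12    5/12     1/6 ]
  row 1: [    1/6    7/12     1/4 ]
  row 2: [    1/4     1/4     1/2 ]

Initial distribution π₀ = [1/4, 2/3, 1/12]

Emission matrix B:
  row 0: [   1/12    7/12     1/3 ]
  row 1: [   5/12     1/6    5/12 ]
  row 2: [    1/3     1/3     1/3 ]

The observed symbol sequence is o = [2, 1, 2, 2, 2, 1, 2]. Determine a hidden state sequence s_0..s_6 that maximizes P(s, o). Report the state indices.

path = [1, 1, 1, 1, 1, 1, 1]

t=0: δ = [8.333e-02, 2.778e-01, 2.778e-02]  (obs o_0=2)
t=1: δ = [2.701e-02, 2.701e-02, 2.315e-02]  ψ = [1, 1, 1]  (obs o_1=1)
t=2: δ = [3.751e-03, 6.564e-03, 3.858e-03]  ψ = [0, 1, 2]  (obs o_2=2)
t=3: δ = [5.210e-04, 1.595e-03, 6.430e-04]  ψ = [0, 1, 2]  (obs o_3=2)
t=4: δ = [8.863e-05, 3.878e-04, 1.330e-04]  ψ = [1, 1, 1]  (obs o_4=2)
t=5: δ = [3.770e-05, 3.770e-05, 3.231e-05]  ψ = [1, 1, 1]  (obs o_5=1)
t=6: δ = [5.236e-06, 9.163e-06, 5.386e-06]  ψ = [0, 1, 2]  (obs o_6=2)
backtrack: best end state = 1; path = [1, 1, 1, 1, 1, 1, 1]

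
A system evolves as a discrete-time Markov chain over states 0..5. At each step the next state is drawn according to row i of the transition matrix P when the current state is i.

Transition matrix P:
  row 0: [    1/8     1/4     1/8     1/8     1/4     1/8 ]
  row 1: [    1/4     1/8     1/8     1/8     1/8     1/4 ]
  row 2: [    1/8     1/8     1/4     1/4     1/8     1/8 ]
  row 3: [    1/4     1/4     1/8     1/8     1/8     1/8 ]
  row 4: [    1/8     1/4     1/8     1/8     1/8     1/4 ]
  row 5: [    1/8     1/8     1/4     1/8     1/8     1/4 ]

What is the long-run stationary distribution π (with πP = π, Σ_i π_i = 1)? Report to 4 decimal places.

π = [0.1661, 0.1823, 0.1700, 0.1462, 0.1458, 0.1897]

Balance equations π_j = Σ_i π_i·P[i][j]:
  π_0 = 1/8·π_0 + 1/4·π_1 + 1/8·π_2 + 1/4·π_3 + 1/8·π_4 + 1/8·π_5
  π_1 = 1/4·π_0 + 1/8·π_1 + 1/8·π_2 + 1/4·π_3 + 1/4·π_4 + 1/8·π_5
  π_2 = 1/8·π_0 + 1/8·π_1 + 1/4·π_2 + 1/8·π_3 + 1/8·π_4 + 1/4·π_5
  π_3 = 1/8·π_0 + 1/8·π_1 + 1/4·π_2 + 1/8·π_3 + 1/8·π_4 + 1/8·π_5
  π_4 = 1/4·π_0 + 1/8·π_1 + 1/8·π_2 + 1/8·π_3 + 1/8·π_4 + 1/8·π_5
  normalize: π_0 + π_1 + π_2 + π_3 + π_4 + π_5 = 1
Solving the linear system gives exactly π = [5455/32849, 5987/32849, 5583/32849, 4804/32849, 4788/32849, 6232/32849].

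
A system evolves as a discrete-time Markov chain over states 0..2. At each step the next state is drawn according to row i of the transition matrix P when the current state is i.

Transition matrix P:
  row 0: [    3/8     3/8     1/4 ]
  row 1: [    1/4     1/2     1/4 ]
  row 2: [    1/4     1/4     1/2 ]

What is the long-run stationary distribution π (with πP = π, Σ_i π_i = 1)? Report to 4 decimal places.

π = [0.2857, 0.3810, 0.3333]

Balance equations π_j = Σ_i π_i·P[i][j]:
  π_0 = 3/8·π_0 + 1/4·π_1 + 1/4·π_2
  π_1 = 3/8·π_0 + 1/2·π_1 + 1/4·π_2
  normalize: π_0 + π_1 + π_2 = 1
Solving the linear system gives exactly π = [2/7, 8/21, 1/3].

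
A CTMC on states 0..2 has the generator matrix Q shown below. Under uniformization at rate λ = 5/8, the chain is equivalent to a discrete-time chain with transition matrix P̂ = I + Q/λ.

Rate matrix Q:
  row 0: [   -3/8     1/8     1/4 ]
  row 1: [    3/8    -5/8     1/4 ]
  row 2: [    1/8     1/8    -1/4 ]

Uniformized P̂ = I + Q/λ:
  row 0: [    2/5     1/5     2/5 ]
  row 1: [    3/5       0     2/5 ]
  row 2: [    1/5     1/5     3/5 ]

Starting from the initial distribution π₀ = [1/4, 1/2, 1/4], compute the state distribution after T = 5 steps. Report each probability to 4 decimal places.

t=0: π = [0.2500, 0.5000, 0.2500]
t=1: π = [0.4500, 0.1000, 0.4500]
t=2: π = [0.3300, 0.1800, 0.4900]
t=3: π = [0.3380, 0.1640, 0.4980]
t=4: π = [0.3332, 0.1672, 0.4996]
t=5: π = [0.3335, 0.1666, 0.4999]

π = [0.3335, 0.1666, 0.4999]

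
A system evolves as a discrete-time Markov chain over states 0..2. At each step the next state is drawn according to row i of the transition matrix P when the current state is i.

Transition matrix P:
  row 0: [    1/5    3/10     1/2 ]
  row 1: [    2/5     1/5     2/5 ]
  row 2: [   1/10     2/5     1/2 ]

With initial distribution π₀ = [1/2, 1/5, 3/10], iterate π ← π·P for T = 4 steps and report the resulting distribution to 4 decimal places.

t=0: π = [0.5000, 0.2000, 0.3000]
t=1: π = [0.2100, 0.3100, 0.4800]
t=2: π = [0.2140, 0.3170, 0.4690]
t=3: π = [0.2165, 0.3152, 0.4683]
t=4: π = [0.2162, 0.3153, 0.4685]

π = [0.2162, 0.3153, 0.4685]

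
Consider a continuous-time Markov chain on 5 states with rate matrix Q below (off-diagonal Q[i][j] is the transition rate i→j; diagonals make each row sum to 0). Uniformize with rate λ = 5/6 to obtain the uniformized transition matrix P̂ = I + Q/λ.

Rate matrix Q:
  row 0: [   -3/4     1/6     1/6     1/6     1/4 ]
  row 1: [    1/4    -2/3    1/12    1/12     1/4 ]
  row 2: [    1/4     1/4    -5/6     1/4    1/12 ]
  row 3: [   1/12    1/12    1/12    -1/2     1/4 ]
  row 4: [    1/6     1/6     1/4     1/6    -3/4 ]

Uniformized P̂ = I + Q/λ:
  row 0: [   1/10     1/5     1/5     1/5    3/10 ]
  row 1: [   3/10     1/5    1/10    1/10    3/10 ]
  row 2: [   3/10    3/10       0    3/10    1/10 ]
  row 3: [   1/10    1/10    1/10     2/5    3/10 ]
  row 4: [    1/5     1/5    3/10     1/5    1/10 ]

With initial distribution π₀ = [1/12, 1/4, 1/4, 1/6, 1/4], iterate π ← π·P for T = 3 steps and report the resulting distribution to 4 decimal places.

π = [0.1912, 0.1910, 0.1506, 0.2438, 0.2235]

t=0: π = [0.0833, 0.2500, 0.2500, 0.1667, 0.2500]
t=1: π = [0.2250, 0.2083, 0.1333, 0.2333, 0.2000]
t=2: π = [0.1883, 0.1900, 0.1492, 0.2392, 0.2333]
t=3: π = [0.1912, 0.1910, 0.1506, 0.2438, 0.2235]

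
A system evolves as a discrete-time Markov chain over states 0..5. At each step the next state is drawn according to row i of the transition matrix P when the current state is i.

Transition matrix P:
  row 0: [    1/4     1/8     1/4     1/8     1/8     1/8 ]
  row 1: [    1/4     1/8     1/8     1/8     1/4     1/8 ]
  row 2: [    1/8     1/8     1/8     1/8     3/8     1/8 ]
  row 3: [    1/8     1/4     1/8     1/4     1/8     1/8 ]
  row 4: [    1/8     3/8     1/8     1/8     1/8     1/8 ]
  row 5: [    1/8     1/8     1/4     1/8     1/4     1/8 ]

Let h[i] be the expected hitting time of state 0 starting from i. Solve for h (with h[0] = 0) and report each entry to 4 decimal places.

h = [0.0000, 5.8414, 6.6527, 6.5831, 6.4904, 6.6729]

First-step conditioning: h[0] = 0; for i ≠ 0, h[i] = 1 + Σ_k P[i][k]·h[k].
  h[1] = 1 + 1/8·h[1] + 1/8·h[2] + 1/8·h[3] + 1/4·h[4] + 1/8·h[5]
  h[2] = 1 + 1/8·h[1] + 1/8·h[2] + 1/8·h[3] + 3/8·h[4] + 1/8·h[5]
  h[3] = 1 + 1/4·h[1] + 1/8·h[2] + 1/4·h[3] + 1/8·h[4] + 1/8·h[5]
  h[4] = 1 + 3/8·h[1] + 1/8·h[2] + 1/8·h[3] + 1/8·h[4] + 1/8·h[5]
  h[5] = 1 + 1/8·h[1] + 1/4·h[2] + 1/8·h[3] + 1/4·h[4] + 1/8·h[5]
Solving the 5×5 linear system over states ≠ 0 gives exactly h = [0, 16128/2761, 18368/2761, 18176/2761, 17920/2761, 18424/2761] (h[0] = 0 is the target).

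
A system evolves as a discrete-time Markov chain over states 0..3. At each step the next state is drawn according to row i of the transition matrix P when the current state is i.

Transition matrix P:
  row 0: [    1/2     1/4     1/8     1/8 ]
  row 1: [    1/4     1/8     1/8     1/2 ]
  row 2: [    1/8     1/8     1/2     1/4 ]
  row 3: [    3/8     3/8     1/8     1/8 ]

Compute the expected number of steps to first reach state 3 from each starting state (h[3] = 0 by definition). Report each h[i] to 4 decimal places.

h = [4.4444, 2.9630, 3.8519, 0.0000]

First-step conditioning: h[3] = 0; for i ≠ 3, h[i] = 1 + Σ_k P[i][k]·h[k].
  h[0] = 1 + 1/2·h[0] + 1/4·h[1] + 1/8·h[2]
  h[1] = 1 + 1/4·h[0] + 1/8·h[1] + 1/8·h[2]
  h[2] = 1 + 1/8·h[0] + 1/8·h[1] + 1/2·h[2]
Solving the 3×3 linear system over states ≠ 3 gives exactly h = [40/9, 80/27, 104/27, 0] (h[3] = 0 is the target).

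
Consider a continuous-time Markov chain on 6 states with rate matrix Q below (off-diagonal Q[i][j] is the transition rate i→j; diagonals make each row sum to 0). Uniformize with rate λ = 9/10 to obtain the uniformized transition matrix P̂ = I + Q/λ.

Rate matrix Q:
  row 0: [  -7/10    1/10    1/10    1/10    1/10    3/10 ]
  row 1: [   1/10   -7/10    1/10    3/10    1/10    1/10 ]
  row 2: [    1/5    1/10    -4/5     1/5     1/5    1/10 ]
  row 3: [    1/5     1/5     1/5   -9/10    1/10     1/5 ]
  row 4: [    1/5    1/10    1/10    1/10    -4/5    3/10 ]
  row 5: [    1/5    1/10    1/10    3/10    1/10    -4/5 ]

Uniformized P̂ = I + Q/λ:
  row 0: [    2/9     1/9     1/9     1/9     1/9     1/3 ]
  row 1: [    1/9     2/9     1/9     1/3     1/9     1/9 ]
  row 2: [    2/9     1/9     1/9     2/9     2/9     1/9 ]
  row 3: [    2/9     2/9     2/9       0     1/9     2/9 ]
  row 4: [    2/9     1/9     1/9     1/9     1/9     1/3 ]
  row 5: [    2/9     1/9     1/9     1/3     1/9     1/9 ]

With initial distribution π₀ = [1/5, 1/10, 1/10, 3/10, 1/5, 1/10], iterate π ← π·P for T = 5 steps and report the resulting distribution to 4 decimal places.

π = [0.2058, 0.1481, 0.1317, 0.1834, 0.1257, 0.2054]

t=0: π = [0.2000, 0.1000, 0.1000, 0.3000, 0.2000, 0.1000]
t=1: π = [0.2111, 0.1556, 0.1444, 0.1333, 0.1222, 0.2333]
t=2: π = [0.2049, 0.1432, 0.1259, 0.1988, 0.1272, 0.2000]
t=3: π = [0.2063, 0.1491, 0.1332, 0.1793, 0.1251, 0.2070]
t=4: π = [0.2057, 0.1476, 0.1310, 0.1851, 0.1259, 0.2047]
t=5: π = [0.2058, 0.1481, 0.1317, 0.1834, 0.1257, 0.2054]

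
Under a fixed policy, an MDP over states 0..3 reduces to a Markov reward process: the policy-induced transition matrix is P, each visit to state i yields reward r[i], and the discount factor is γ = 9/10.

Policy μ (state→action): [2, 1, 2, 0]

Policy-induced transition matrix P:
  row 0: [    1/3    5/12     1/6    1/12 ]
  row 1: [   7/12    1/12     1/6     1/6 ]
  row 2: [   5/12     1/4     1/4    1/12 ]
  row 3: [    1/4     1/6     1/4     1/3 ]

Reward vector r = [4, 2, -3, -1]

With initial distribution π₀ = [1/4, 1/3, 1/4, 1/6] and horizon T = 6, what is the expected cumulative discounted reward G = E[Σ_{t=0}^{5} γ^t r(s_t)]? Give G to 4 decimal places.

G = 5.9079

t=0: π = [0.2500, 0.3333, 0.2500, 0.1667], E[r] = 0.7500, γ^t·E[r] = 0.750000, running G = 0.750000
t=1: π = [0.4236, 0.2222, 0.2014, 0.1528], E[r] = 1.3819, γ^t·E[r] = 1.243750, running G = 1.993750
t=2: π = [0.3929, 0.2708, 0.1962, 0.1400], E[r] = 1.3848, γ^t·E[r] = 1.121719, running G = 3.115469
t=3: π = [0.4057, 0.2587, 0.1947, 0.1409], E[r] = 1.4153, γ^t·E[r] = 1.031730, running G = 4.147199
t=4: π = [0.4025, 0.2628, 0.1946, 0.1401], E[r] = 1.4114, γ^t·E[r] = 0.926050, running G = 5.073249
t=5: π = [0.4036, 0.2616, 0.1946, 0.1403], E[r] = 1.4135, γ^t·E[r] = 0.834682, running G = 5.907931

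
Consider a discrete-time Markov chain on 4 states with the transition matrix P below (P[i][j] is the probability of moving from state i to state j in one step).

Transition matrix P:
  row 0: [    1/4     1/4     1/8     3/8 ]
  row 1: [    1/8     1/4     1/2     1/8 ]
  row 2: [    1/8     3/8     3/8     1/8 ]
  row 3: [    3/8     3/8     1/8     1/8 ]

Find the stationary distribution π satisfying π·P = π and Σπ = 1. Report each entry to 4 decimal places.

π = [0.1923, 0.3120, 0.3226, 0.1731]

Balance equations π_j = Σ_i π_i·P[i][j]:
  π_0 = 1/4·π_0 + 1/8·π_1 + 1/8·π_2 + 3/8·π_3
  π_1 = 1/4·π_0 + 1/4·π_1 + 3/8·π_2 + 3/8·π_3
  π_2 = 1/8·π_0 + 1/2·π_1 + 3/8·π_2 + 1/8·π_3
  normalize: π_0 + π_1 + π_2 + π_3 = 1
Solving the linear system gives exactly π = [5/26, 73/234, 151/468, 9/52].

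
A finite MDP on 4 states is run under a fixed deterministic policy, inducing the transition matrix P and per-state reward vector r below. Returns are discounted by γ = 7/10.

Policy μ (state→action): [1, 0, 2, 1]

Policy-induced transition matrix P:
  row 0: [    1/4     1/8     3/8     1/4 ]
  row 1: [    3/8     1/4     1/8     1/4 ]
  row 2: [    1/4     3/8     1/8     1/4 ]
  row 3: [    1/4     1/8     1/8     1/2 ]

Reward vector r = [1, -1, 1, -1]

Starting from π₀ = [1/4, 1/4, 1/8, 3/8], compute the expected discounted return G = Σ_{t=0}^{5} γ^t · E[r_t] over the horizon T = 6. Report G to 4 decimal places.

t=0: π = [0.2500, 0.2500, 0.1250, 0.3750], E[r] = -0.2500, γ^t·E[r] = -0.250000, running G = -0.250000
t=1: π = [0.2813, 0.1875, 0.1875, 0.3438], E[r] = -0.0625, γ^t·E[r] = -0.043750, running G = -0.293750
t=2: π = [0.2734, 0.1953, 0.1953, 0.3359], E[r] = -0.0625, γ^t·E[r] = -0.030625, running G = -0.324375
t=3: π = [0.2744, 0.1982, 0.1934, 0.3340], E[r] = -0.0645, γ^t·E[r] = -0.022107, running G = -0.346482
t=4: π = [0.2748, 0.1981, 0.1936, 0.3335], E[r] = -0.0632, γ^t·E[r] = -0.015182, running G = -0.361665
t=5: π = [0.2748, 0.1982, 0.1937, 0.3334], E[r] = -0.0631, γ^t·E[r] = -0.010602, running G = -0.372266

G = -0.3723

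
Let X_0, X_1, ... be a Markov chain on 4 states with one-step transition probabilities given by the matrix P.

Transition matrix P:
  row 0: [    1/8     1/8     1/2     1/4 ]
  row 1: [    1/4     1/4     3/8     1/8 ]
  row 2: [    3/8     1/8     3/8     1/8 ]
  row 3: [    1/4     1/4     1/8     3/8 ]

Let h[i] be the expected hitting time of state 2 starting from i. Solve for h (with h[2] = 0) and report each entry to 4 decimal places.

h = [2.6316, 2.8421, 0.0000, 3.7895]

First-step conditioning: h[2] = 0; for i ≠ 2, h[i] = 1 + Σ_k P[i][k]·h[k].
  h[0] = 1 + 1/8·h[0] + 1/8·h[1] + 1/4·h[3]
  h[1] = 1 + 1/4·h[0] + 1/4·h[1] + 1/8·h[3]
  h[3] = 1 + 1/4·h[0] + 1/4·h[1] + 3/8·h[3]
Solving the 3×3 linear system over states ≠ 2 gives exactly h = [50/19, 54/19, 0, 72/19] (h[2] = 0 is the target).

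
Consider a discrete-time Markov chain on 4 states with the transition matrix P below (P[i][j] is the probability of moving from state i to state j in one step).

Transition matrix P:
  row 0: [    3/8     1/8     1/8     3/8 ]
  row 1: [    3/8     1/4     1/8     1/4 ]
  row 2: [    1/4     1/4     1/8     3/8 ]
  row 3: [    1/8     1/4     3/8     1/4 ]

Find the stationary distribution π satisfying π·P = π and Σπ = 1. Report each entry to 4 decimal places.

Balance equations π_j = Σ_i π_i·P[i][j]:
  π_0 = 3/8·π_0 + 3/8·π_1 + 1/4·π_2 + 1/8·π_3
  π_1 = 1/8·π_0 + 1/4·π_1 + 1/4·π_2 + 1/4·π_3
  π_2 = 1/8·π_0 + 1/8·π_1 + 1/8·π_2 + 3/8·π_3
  normalize: π_0 + π_1 + π_2 + π_3 = 1
Solving the linear system gives exactly π = [70/257, 111/514, 52/257, 159/514].

π = [0.2724, 0.2160, 0.2023, 0.3093]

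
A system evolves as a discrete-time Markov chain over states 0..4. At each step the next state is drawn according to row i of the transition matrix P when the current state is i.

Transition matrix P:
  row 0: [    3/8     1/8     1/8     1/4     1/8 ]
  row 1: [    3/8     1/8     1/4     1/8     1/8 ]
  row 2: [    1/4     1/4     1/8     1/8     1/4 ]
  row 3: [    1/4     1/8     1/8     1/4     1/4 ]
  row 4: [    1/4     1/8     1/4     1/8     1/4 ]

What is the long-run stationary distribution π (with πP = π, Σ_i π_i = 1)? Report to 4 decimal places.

Balance equations π_j = Σ_i π_i·P[i][j]:
  π_0 = 3/8·π_0 + 3/8·π_1 + 1/4·π_2 + 1/4·π_3 + 1/4·π_4
  π_1 = 1/8·π_0 + 1/8·π_1 + 1/4·π_2 + 1/8·π_3 + 1/8·π_4
  π_2 = 1/8·π_0 + 1/4·π_1 + 1/8·π_2 + 1/8·π_3 + 1/4·π_4
  π_3 = 1/4·π_0 + 1/8·π_1 + 1/8·π_2 + 1/4·π_3 + 1/8·π_4
  normalize: π_0 + π_1 + π_2 + π_3 + π_4 = 1
Solving the linear system gives exactly π = [271/884, 129/884, 37/221, 165/884, 171/884].

π = [0.3066, 0.1459, 0.1674, 0.1867, 0.1934]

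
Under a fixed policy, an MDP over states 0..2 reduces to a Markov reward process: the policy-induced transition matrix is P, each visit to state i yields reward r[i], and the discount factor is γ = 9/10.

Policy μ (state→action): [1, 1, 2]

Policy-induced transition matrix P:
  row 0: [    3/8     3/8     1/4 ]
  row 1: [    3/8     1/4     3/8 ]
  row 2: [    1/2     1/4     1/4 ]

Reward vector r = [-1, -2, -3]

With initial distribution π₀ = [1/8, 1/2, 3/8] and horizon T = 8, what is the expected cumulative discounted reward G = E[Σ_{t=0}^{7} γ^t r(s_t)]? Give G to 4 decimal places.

t=0: π = [0.1250, 0.5000, 0.3750], E[r] = -2.2500, γ^t·E[r] = -2.250000, running G = -2.250000
t=1: π = [0.4219, 0.2656, 0.3125], E[r] = -1.8906, γ^t·E[r] = -1.701563, running G = -3.951563
t=2: π = [0.4141, 0.3027, 0.2832], E[r] = -1.8691, γ^t·E[r] = -1.514004, running G = -5.465566
t=3: π = [0.4104, 0.3018, 0.2878], E[r] = -1.8774, γ^t·E[r] = -1.368655, running G = -6.834221
t=4: π = [0.4110, 0.3013, 0.2877], E[r] = -1.8767, γ^t·E[r] = -1.231329, running G = -8.065550
t=5: π = [0.4110, 0.3014, 0.2877], E[r] = -1.8767, γ^t·E[r] = -1.108171, running G = -9.173721
t=6: π = [0.4110, 0.3014, 0.2877], E[r] = -1.8767, γ^t·E[r] = -0.997363, running G = -10.171084
t=7: π = [0.4110, 0.3014, 0.2877], E[r] = -1.8767, γ^t·E[r] = -0.897626, running G = -11.068709

G = -11.0687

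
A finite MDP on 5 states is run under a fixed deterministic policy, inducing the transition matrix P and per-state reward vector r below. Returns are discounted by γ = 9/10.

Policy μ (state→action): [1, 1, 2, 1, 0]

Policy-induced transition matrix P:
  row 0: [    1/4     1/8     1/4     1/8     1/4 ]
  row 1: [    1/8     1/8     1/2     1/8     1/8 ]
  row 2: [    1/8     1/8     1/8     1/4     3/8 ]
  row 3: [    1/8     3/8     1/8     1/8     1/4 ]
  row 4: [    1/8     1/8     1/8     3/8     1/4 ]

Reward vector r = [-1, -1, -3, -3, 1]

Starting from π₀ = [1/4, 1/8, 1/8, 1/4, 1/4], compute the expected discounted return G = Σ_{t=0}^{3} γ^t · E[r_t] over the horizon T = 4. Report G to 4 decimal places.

G = -4.5013

t=0: π = [0.2500, 0.1250, 0.1250, 0.2500, 0.2500], E[r] = -1.2500, γ^t·E[r] = -1.250000, running G = -1.250000
t=1: π = [0.1563, 0.1875, 0.2031, 0.2031, 0.2500], E[r] = -1.3125, γ^t·E[r] = -1.181250, running G = -2.431250
t=2: π = [0.1445, 0.1758, 0.2148, 0.2129, 0.2520], E[r] = -1.3516, γ^t·E[r] = -1.094766, running G = -3.526016
t=3: π = [0.1431, 0.1782, 0.2090, 0.2148, 0.2549], E[r] = -1.3379, γ^t·E[r] = -0.975322, running G = -4.501338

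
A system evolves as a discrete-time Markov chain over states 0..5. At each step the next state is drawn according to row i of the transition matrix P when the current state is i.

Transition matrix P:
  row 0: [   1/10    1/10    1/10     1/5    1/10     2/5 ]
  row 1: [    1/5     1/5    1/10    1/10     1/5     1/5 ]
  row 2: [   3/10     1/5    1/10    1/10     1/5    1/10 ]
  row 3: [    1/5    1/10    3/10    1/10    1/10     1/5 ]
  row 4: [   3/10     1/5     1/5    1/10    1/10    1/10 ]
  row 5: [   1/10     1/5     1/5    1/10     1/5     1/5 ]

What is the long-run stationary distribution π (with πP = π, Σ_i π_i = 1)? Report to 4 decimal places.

π = [0.1915, 0.1689, 0.1599, 0.1192, 0.1536, 0.2070]

Balance equations π_j = Σ_i π_i·P[i][j]:
  π_0 = 1/10·π_0 + 1/5·π_1 + 3/10·π_2 + 1/5·π_3 + 3/10·π_4 + 1/10·π_5
  π_1 = 1/10·π_0 + 1/5·π_1 + 1/5·π_2 + 1/10·π_3 + 1/5·π_4 + 1/5·π_5
  π_2 = 1/10·π_0 + 1/10·π_1 + 1/10·π_2 + 3/10·π_3 + 1/5·π_4 + 1/5·π_5
  π_3 = 1/5·π_0 + 1/10·π_1 + 1/10·π_2 + 1/10·π_3 + 1/10·π_4 + 1/10·π_5
  π_4 = 1/10·π_0 + 1/5·π_1 + 1/5·π_2 + 1/10·π_3 + 1/10·π_4 + 1/5·π_5
  normalize: π_0 + π_1 + π_2 + π_3 + π_4 + π_5 = 1
Solving the linear system gives exactly π = [2181/11389, 1924/11389, 20030/125279, 1357/11389, 19240/125279, 2357/11389].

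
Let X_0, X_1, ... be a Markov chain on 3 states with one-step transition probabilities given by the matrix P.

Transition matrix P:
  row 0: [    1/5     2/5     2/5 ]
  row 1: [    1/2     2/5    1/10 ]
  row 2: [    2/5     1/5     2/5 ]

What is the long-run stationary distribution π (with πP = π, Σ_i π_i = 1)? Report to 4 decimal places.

Balance equations π_j = Σ_i π_i·P[i][j]:
  π_0 = 1/5·π_0 + 1/2·π_1 + 2/5·π_2
  π_1 = 2/5·π_0 + 2/5·π_1 + 1/5·π_2
  normalize: π_0 + π_1 + π_2 = 1
Solving the linear system gives exactly π = [17/47, 16/47, 14/47].

π = [0.3617, 0.3404, 0.2979]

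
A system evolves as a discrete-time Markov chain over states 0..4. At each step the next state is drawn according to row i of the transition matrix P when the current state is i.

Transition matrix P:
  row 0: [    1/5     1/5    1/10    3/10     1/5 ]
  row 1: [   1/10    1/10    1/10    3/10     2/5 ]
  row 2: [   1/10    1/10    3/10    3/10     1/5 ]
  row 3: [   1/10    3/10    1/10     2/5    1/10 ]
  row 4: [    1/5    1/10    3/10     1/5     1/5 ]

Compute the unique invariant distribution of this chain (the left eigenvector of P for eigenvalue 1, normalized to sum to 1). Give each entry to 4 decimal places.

π = [0.1338, 0.1755, 0.1760, 0.3107, 0.2040]

Balance equations π_j = Σ_i π_i·P[i][j]:
  π_0 = 1/5·π_0 + 1/10·π_1 + 1/10·π_2 + 1/10·π_3 + 1/5·π_4
  π_1 = 1/5·π_0 + 1/10·π_1 + 1/10·π_2 + 3/10·π_3 + 1/10·π_4
  π_2 = 1/10·π_0 + 1/10·π_1 + 3/10·π_2 + 1/10·π_3 + 3/10·π_4
  π_3 = 3/10·π_0 + 3/10·π_1 + 3/10·π_2 + 2/5·π_3 + 1/5·π_4
  normalize: π_0 + π_1 + π_2 + π_3 + π_4 = 1
Solving the linear system gives exactly π = [179/1338, 1409/8028, 157/892, 1247/4014, 91/446].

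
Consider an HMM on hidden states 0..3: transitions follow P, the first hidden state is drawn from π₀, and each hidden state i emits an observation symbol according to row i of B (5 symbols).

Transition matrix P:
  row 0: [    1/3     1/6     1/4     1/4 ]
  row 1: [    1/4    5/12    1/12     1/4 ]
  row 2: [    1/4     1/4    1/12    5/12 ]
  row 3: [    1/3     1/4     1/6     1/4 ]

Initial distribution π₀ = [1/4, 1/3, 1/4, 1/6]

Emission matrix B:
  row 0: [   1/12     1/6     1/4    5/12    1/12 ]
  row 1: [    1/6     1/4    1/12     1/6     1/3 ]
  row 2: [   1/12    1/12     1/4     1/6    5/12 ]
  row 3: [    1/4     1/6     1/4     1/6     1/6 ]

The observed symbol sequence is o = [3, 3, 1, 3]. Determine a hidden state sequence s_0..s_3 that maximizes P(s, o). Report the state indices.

path = [0, 0, 0, 0]

t=0: δ = [1.042e-01, 5.556e-02, 4.167e-02, 2.778e-02]  (obs o_0=3)
t=1: δ = [1.447e-02, 3.858e-03, 4.340e-03, 4.340e-03]  ψ = [0, 1, 0, 0]  (obs o_1=3)
t=2: δ = [8.038e-04, 6.028e-04, 3.014e-04, 6.028e-04]  ψ = [0, 0, 0, 0]  (obs o_2=1)
t=3: δ = [1.116e-04, 4.186e-05, 3.349e-05, 3.349e-05]  ψ = [0, 1, 0, 0]  (obs o_3=3)
backtrack: best end state = 0; path = [0, 0, 0, 0]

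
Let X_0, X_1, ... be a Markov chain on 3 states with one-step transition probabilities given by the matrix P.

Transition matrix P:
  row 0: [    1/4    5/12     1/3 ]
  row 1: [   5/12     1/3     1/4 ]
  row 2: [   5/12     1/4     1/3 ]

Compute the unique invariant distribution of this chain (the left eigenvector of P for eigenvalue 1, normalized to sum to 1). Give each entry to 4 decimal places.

Balance equations π_j = Σ_i π_i·P[i][j]:
  π_0 = 1/4·π_0 + 5/12·π_1 + 5/12·π_2
  π_1 = 5/12·π_0 + 1/3·π_1 + 1/4·π_2
  normalize: π_0 + π_1 + π_2 = 1
Solving the linear system gives exactly π = [5/14, 26/77, 47/154].

π = [0.3571, 0.3377, 0.3052]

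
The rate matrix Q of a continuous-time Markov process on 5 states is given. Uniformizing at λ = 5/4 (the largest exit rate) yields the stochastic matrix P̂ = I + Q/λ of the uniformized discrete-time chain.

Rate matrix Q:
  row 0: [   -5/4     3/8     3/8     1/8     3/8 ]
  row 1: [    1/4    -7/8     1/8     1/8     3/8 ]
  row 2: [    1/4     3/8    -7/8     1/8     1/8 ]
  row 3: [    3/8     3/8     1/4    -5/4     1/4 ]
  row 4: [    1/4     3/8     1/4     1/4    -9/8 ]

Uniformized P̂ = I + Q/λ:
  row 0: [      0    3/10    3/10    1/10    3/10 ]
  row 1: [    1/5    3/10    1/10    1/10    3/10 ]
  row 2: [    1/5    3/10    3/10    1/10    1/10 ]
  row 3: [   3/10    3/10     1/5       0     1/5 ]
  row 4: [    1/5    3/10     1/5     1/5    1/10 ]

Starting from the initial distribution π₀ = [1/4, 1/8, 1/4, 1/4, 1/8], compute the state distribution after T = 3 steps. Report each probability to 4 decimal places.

t=0: π = [0.2500, 0.1250, 0.2500, 0.2500, 0.1250]
t=1: π = [0.1750, 0.3000, 0.2375, 0.0875, 0.2000]
t=2: π = [0.1738, 0.3000, 0.2113, 0.1113, 0.2038]
t=3: π = [0.1764, 0.3000, 0.2085, 0.1093, 0.2059]

π = [0.1764, 0.3000, 0.2085, 0.1093, 0.2059]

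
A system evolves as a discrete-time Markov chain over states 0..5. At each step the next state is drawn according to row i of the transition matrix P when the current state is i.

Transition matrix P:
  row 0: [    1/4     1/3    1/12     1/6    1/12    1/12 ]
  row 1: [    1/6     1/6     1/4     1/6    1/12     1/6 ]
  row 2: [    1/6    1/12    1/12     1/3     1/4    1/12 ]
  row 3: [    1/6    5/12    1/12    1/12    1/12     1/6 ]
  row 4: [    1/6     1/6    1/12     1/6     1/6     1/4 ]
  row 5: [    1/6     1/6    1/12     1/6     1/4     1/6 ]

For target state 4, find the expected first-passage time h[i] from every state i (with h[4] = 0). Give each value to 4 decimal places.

First-step conditioning: h[4] = 0; for i ≠ 4, h[i] = 1 + Σ_k P[i][k]·h[k].
  h[0] = 1 + 1/4·h[0] + 1/3·h[1] + 1/12·h[2] + 1/6·h[3] + 1/12·h[5]
  h[1] = 1 + 1/6·h[0] + 1/6·h[1] + 1/4·h[2] + 1/6·h[3] + 1/6·h[5]
  h[2] = 1 + 1/6·h[0] + 1/12·h[1] + 1/12·h[2] + 1/3·h[3] + 1/12·h[5]
  h[3] = 1 + 1/6·h[0] + 5/12·h[1] + 1/12·h[2] + 1/12·h[3] + 1/6·h[5]
  h[5] = 1 + 1/6·h[0] + 1/6·h[1] + 1/12·h[2] + 1/6·h[3] + 1/6·h[5]
Solving the 5×5 linear system over states ≠ 4 gives exactly h = [12579/1583, 12133/1583, 10560/1583, 12375/1583, 0, 10373/1583] (h[4] = 0 is the target).

h = [7.9463, 7.6646, 6.6709, 7.8174, 0.0000, 6.5527]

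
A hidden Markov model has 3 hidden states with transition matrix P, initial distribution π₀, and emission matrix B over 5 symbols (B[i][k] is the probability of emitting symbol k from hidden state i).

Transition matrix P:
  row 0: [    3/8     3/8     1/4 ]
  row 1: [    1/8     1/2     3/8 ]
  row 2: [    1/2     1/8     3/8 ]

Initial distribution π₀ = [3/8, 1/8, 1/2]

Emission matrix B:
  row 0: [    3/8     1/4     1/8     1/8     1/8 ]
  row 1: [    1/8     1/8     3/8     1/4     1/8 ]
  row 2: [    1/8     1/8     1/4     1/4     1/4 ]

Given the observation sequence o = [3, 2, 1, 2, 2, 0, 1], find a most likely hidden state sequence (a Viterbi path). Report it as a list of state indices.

t=0: δ = [4.688e-02, 3.125e-02, 1.250e-01]  (obs o_0=3)
t=1: δ = [7.812e-03, 6.592e-03, 1.172e-02]  ψ = [2, 0, 2]  (obs o_1=2)
t=2: δ = [1.465e-03, 4.120e-04, 5.493e-04]  ψ = [2, 1, 2]  (obs o_2=1)
t=3: δ = [6.866e-05, 2.060e-04, 9.155e-05]  ψ = [0, 0, 0]  (obs o_3=2)
t=4: δ = [5.722e-06, 3.862e-05, 1.931e-05]  ψ = [2, 1, 1]  (obs o_4=2)
t=5: δ = [3.621e-06, 2.414e-06, 1.810e-06]  ψ = [2, 1, 1]  (obs o_5=0)
t=6: δ = [3.395e-07, 1.697e-07, 1.132e-07]  ψ = [0, 0, 0]  (obs o_6=1)
backtrack: best end state = 0; path = [2, 2, 0, 1, 2, 0, 0]

path = [2, 2, 0, 1, 2, 0, 0]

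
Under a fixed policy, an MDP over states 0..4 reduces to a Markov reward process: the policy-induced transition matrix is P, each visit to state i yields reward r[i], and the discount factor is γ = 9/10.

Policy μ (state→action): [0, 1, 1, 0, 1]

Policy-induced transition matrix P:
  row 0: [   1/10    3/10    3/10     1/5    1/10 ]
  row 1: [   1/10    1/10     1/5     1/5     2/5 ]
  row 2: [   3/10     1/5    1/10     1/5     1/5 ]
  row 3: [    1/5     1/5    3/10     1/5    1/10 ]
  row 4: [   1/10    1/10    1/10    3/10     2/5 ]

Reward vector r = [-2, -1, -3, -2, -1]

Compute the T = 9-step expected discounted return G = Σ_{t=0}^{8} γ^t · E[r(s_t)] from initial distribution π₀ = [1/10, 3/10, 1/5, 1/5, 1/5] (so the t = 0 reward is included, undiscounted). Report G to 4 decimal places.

G = -10.7821

t=0: π = [0.1000, 0.3000, 0.2000, 0.2000, 0.2000], E[r] = -1.7000, γ^t·E[r] = -1.700000, running G = -1.700000
t=1: π = [0.1600, 0.1600, 0.1900, 0.2200, 0.2700], E[r] = -1.7600, γ^t·E[r] = -1.584000, running G = -3.284000
t=2: π = [0.1600, 0.1730, 0.1920, 0.2270, 0.2480], E[r] = -1.7710, γ^t·E[r] = -1.434510, running G = -4.718510
t=3: π = [0.1611, 0.1739, 0.1947, 0.2248, 0.2455], E[r] = -1.7753, γ^t·E[r] = -1.294194, running G = -6.012704
t=4: π = [0.1614, 0.1742, 0.1946, 0.2246, 0.2453], E[r] = -1.7751, γ^t·E[r] = -1.164650, running G = -7.177353
t=5: π = [0.1614, 0.1742, 0.1946, 0.2245, 0.2453], E[r] = -1.7751, γ^t·E[r] = -1.048191, running G = -8.225544
t=6: π = [0.1614, 0.1742, 0.1946, 0.2245, 0.2453], E[r] = -1.7751, γ^t·E[r] = -0.943363, running G = -9.168906
t=7: π = [0.1614, 0.1742, 0.1946, 0.2245, 0.2453], E[r] = -1.7751, γ^t·E[r] = -0.849026, running G = -10.017933
t=8: π = [0.1614, 0.1742, 0.1946, 0.2245, 0.2453], E[r] = -1.7751, γ^t·E[r] = -0.764124, running G = -10.782056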